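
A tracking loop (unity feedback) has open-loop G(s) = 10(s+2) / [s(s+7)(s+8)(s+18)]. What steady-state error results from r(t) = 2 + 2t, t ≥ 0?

100.8

G(s) has one factor of s in the denominator, so the system is type 1. By superposition:
  • 2: tracked with zero error.
  • 2t: e_ss = 2/K_v with K_v=5/252 → 100.8.
Total e_ss = 100.8.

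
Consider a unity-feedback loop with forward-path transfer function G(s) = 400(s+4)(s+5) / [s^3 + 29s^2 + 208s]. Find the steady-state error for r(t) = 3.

Lowest-order denominator term is 208s, so the open loop has 1 pole at the origin → type 1 system.
A type-1 system has K_p = ∞, so it tracks a step input with zero steady-state error.

0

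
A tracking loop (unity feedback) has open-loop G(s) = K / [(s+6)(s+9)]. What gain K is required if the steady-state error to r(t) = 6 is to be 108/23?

G(s) has no factors of s in the denominator, so the system is type 0.
K_p = lim_{s→0} G(s) = K / (6·9) = (1/54)·K.
e_ss = 6/(1 + K_p) = 108/23 ⇒ 1 + (1/54)·K = 23/18 ⇒ K = 15.

15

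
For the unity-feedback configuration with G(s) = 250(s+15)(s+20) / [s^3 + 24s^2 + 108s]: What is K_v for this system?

Lowest-order denominator term is 108s, so the open loop has 1 pole at the origin → type 1 system.
K_v = lim_{s→0} s·G(s) = 250·15·20 / 108 = 6250/9.

6250/9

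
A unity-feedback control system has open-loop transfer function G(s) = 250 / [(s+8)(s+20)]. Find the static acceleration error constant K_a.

System type = 0 (no poles at s=0).
K_a = lim_{s→0} s^2·G(s) = 0 (the extra factor of s kills the finite limit).

0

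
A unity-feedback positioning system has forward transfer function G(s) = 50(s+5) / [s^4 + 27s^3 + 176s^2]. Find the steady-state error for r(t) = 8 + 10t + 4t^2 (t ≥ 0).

Factoring s^2 from the denominator leaves a polynomial with constant term 176, so the system is type 2. Treating each term separately:
  • 8: tracked with zero error.
  • 10t: tracked with zero error.
  • 4t^2: e_ss = 8/K_a with K_a=125/88 → 5.632.
Total e_ss = 5.632.

5.632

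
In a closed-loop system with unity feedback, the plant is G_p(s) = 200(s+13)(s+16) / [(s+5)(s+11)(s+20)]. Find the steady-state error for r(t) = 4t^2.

System type = 0 (no poles at s=0).
For a type-0 system K_a = 0, so e_ss to a parabolic input is unbounded.

infinity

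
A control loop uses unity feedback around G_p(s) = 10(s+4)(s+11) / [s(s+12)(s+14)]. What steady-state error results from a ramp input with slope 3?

One free integrator in G_p(s): this is a type 1 system.
K_v = lim_{s→0} s·G_p(s) = 10·4·11 / (12·14) = 55/21.
e_ss = 3/K_v = 3/(55/21) = 63/55.

63/55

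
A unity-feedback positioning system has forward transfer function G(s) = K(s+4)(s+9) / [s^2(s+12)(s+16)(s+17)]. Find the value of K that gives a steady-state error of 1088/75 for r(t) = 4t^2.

Two free integrators in G(s): this is a type 2 system.
K_a = lim_{s→0} s^2·G(s) = K·4·9 / (12·16·17) = (3/272)·K.
e_ss = 8/K_a = 1088/75 ⇒ K_a = 75/136 ⇒ K = (75/136)/(3/272) = 50.

50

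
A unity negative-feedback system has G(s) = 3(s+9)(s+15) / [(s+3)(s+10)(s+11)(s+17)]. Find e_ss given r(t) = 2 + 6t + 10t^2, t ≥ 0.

System type = 0 (no poles at s=0). By superposition:
  • 2: e_ss = 2/(1+K_p) with K_p=27/374 → 748/401.
  • 6t: a type-0 system cannot track it, e_ss → ∞.
  • 10t^2: a type-0 system cannot track it, e_ss → ∞.
The unbounded component dominates.

infinity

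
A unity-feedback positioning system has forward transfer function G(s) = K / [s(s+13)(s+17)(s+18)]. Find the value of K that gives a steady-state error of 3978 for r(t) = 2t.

One free integrator in G(s): this is a type 1 system.
K_v = lim_{s→0} s·G(s) = K / (13·17·18) = (1/3978)·K.
e_ss = 2/K_v = 3978 ⇒ K_v = 1/1989 ⇒ K = (1/1989)/(1/3978) = 2.

2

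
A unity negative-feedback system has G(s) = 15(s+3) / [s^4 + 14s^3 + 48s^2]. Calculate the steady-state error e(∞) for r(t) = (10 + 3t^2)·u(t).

6.4

Lowest-order denominator term is 48s^2, so the open loop has 2 poles at the origin → type 2 system. By superposition:
  • 10: tracked with zero error.
  • 3t^2: e_ss = 6/K_a with K_a=0.9375 → 6.4.
Total e_ss = 6.4.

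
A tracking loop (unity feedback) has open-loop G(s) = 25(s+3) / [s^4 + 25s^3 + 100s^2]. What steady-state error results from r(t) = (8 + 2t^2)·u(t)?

The denominator has no term below 100s^2 — 2 poles at s=0, type 2. Taking each input component in turn:
  • 8: tracked with zero error.
  • 2t^2: e_ss = 4/K_a with K_a=0.75 → 16/3.
Total e_ss = 16/3.

16/3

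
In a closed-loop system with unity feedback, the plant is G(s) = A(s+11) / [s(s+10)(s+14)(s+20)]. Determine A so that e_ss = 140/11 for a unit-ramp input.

20

One free integrator in G(s): this is a type 1 system.
K_v = lim_{s→0} s·G(s) = A·11 / (10·14·20) = (11/2800)·A.
e_ss = 1/K_v = 140/11 ⇒ K_v = 11/140 ⇒ A = (11/140)/(11/2800) = 20.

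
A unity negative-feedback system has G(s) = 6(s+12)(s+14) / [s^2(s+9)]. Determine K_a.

System type = 2 (two poles at s=0).
K_a = lim_{s→0} s^2·G(s) = 6·12·14 / (9) = 112.

112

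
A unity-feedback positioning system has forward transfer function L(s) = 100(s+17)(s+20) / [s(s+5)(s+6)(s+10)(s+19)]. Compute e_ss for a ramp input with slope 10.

One free integrator in L(s): this is a type 1 system.
K_v = lim_{s→0} s·L(s) = 100·17·20 / (5·6·10·19) = 340/57.
e_ss = 10/K_v = 10/(340/57) = 57/34.

57/34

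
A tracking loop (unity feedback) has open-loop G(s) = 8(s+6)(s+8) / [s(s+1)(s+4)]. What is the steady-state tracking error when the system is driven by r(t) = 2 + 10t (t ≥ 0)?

One free integrator in G(s): this is a type 1 system. Taking each input component in turn:
  • 2: tracked with zero error.
  • 10t: e_ss = 10/K_v with K_v=96 → 5/48.
Total e_ss = 5/48.

5/48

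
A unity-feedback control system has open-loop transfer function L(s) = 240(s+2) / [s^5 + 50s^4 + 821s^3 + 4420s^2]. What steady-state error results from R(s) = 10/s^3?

Lowest-order denominator term is 4420s^2, so the open loop has 2 poles at the origin → type 2 system.
K_a = lim_{s→0} s^2·L(s) = 240·2 / 4420 = 24/221.
r(t) = 5t^2 gives R(s) = 10/s^3.
e_ss = 10/K_a = 10/(24/221) = 1105/12.

1105/12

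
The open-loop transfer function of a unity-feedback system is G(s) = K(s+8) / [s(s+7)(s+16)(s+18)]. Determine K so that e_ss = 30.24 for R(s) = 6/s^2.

One free integrator in G(s): this is a type 1 system.
K_v = lim_{s→0} s·G(s) = K·8 / (7·16·18) = (1/252)·K.
e_ss = 6/K_v = 30.24 ⇒ K_v = 25/126 ⇒ K = (25/126)/(1/252) = 50.

50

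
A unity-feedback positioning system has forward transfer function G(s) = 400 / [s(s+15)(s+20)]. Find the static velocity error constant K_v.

4/3

The open loop has one pole at the origin → type 1 system.
K_v = lim_{s→0} s·G(s) = 400 / (15·20) = 4/3.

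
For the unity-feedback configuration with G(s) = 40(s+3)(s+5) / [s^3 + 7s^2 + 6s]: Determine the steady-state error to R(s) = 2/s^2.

Lowest-order denominator term is 6s, so the open loop has 1 pole at the origin → type 1 system.
K_v = lim_{s→0} s·G(s) = 40·3·5 / 6 = 100.
e_ss = 2/K_v = 2/100 = 0.02.

0.02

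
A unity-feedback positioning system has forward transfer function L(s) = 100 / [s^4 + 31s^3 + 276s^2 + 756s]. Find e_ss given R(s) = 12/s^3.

infinity

Lowest-order denominator term is 756s, so the open loop has 1 pole at the origin → type 1 system.
K_a = lim_{s→0} s^2·L(s) = 0; the steady-state error to this parabolic input grows without bound.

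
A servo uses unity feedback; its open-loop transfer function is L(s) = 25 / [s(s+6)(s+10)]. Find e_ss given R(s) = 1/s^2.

One free integrator in L(s): this is a type 1 system.
K_v = lim_{s→0} s·L(s) = 25 / (6·10) = 5/12.
e_ss = 1/K_v = 1/(5/12) = 2.4.

2.4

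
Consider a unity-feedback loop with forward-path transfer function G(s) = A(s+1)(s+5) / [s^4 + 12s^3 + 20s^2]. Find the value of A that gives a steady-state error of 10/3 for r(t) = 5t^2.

The denominator has no term below 20s^2 — 2 poles at s=0, type 2.
K_a = lim_{s→0} s^2·G(s) = A·1·5 / 20 = 0.25·A.
e_ss = 10/K_a = 10/3 ⇒ K_a = 3 ⇒ A = 3/0.25 = 12.

12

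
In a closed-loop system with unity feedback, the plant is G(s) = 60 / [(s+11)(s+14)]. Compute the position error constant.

30/77

No free integrators in G(s): this is a type 0 system.
K_p = lim_{s→0} G(s) = 60 / (11·14) = 30/77.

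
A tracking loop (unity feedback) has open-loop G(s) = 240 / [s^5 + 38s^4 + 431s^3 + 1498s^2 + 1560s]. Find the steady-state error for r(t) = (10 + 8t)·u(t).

The denominator has no term below 1560s — 1 pole at s=0, type 1. Treating each term separately:
  • 10: tracked with zero error.
  • 8t: e_ss = 8/K_v with K_v=2/13 → 52.
Total e_ss = 52.

52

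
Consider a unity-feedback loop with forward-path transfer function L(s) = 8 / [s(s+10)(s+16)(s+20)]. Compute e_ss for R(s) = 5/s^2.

L(s) has one factor of s in the denominator, so the system is type 1.
K_v = lim_{s→0} s·L(s) = 8 / (10·16·20) = 0.0025.
e_ss = 5/K_v = 5/0.0025 = 2000.

2000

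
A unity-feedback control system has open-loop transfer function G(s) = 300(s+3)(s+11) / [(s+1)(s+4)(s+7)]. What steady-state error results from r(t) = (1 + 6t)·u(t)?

G(s) has no factors of s in the denominator, so the system is type 0. Treating each term separately:
  • 1: e_ss = 1/(1+K_p) with K_p=2475/7 → 7/2482.
  • 6t: a type-0 system cannot track it, e_ss → ∞.
The unbounded component dominates.

infinity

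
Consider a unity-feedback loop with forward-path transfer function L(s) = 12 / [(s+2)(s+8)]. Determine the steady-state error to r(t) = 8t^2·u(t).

No free integrators in L(s): this is a type 0 system.
For a type-0 system K_a = 0, so e_ss to a parabolic input is unbounded.

infinity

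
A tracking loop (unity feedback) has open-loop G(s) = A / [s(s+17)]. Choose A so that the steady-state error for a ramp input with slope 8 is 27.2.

5

System type = 1 (one pole at s=0).
K_v = lim_{s→0} s·G(s) = A / (17) = (1/17)·A.
e_ss = 8/K_v = 27.2 ⇒ K_v = 5/17 ⇒ A = (5/17)/(1/17) = 5.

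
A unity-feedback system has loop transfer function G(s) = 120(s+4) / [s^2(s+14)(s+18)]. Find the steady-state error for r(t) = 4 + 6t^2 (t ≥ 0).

G(s) has two factors of s in the denominator, so the system is type 2. Treating each term separately:
  • 4: tracked with zero error.
  • 6t^2: e_ss = 12/K_a with K_a=40/21 → 6.3.
Total e_ss = 6.3.

6.3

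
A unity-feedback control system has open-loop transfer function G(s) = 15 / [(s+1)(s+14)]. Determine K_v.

The open loop has no poles at the origin → type 0 system.
K_v = lim_{s→0} s·G(s) = 0 (the extra factor of s kills the finite limit).

0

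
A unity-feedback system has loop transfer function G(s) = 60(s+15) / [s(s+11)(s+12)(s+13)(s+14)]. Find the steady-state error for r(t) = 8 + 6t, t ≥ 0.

The open loop has one pole at the origin → type 1 system. By superposition:
  • 8: tracked with zero error.
  • 6t: e_ss = 6/K_v with K_v=75/2002 → 160.16.
Total e_ss = 160.16.

160.16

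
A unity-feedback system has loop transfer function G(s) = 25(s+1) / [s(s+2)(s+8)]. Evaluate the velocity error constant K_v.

1.5625

One free integrator in G(s): this is a type 1 system.
K_v = lim_{s→0} s·G(s) = 25·1 / (2·8) = 1.5625.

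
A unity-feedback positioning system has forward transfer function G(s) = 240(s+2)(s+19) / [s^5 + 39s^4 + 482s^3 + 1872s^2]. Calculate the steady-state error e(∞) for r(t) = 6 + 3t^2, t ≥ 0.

117/95

The denominator has no term below 1872s^2 — 2 poles at s=0, type 2. By superposition:
  • 6: tracked with zero error.
  • 3t^2: e_ss = 6/K_a with K_a=190/39 → 117/95.
Total e_ss = 117/95.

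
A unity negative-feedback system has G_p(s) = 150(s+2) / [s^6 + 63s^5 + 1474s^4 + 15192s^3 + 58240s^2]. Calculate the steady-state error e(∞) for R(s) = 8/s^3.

23296/15

The denominator has no term below 58240s^2 — 2 poles at s=0, type 2.
K_a = lim_{s→0} s^2·G_p(s) = 150·2 / 58240 = 15/2912.
r(t) = 4t^2 gives R(s) = 8/s^3.
e_ss = 8/K_a = 8/(15/2912) = 23296/15.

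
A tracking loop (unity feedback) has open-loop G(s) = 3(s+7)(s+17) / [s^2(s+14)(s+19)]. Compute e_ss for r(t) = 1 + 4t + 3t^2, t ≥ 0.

76/17

Two free integrators in G(s): this is a type 2 system. Treating each term separately:
  • 1: tracked with zero error.
  • 4t: tracked with zero error.
  • 3t^2: e_ss = 6/K_a with K_a=51/38 → 76/17.
Total e_ss = 76/17.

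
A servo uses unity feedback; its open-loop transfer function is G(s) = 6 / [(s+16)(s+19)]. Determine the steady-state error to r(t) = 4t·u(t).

System type = 0 (no poles at s=0).
For a type-0 system K_v = 0, so e_ss to a ramp input is unbounded.

infinity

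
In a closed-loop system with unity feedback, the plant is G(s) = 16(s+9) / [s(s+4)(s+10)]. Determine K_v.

The open loop has one pole at the origin → type 1 system.
K_v = lim_{s→0} s·G(s) = 16·9 / (4·10) = 3.6.

3.6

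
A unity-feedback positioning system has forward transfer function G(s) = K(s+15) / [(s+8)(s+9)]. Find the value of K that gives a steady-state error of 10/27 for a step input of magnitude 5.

60

System type = 0 (no poles at s=0).
K_p = lim_{s→0} G(s) = K·15 / (8·9) = (5/24)·K.
e_ss = 5/(1 + K_p) = 10/27 ⇒ 1 + (5/24)·K = 13.5 ⇒ K = 60.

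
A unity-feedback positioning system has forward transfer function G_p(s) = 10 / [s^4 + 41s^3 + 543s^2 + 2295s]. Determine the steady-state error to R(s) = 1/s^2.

229.5

Lowest-order denominator term is 2295s, so the open loop has 1 pole at the origin → type 1 system.
K_v = lim_{s→0} s·G_p(s) = 10 / 2295 = 2/459.
e_ss = 1/K_v = 1/(2/459) = 229.5.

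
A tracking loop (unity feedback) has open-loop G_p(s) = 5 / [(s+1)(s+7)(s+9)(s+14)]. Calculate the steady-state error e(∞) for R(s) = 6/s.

System type = 0 (no poles at s=0).
K_p = lim_{s→0} G_p(s) = 5 / (1·7·9·14) = 5/882.
e_ss = 6/(1 + K_p) = 6/(887/882) = 5292/887.

5292/887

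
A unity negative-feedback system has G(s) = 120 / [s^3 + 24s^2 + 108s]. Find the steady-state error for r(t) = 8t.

7.2

Factoring s from the denominator leaves a polynomial with constant term 108, so the system is type 1.
K_v = lim_{s→0} s·G(s) = 120 / 108 = 10/9.
e_ss = 8/K_v = 8/(10/9) = 7.2.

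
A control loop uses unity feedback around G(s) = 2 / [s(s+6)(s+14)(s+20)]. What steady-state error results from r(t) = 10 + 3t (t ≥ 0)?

System type = 1 (one pole at s=0). By superposition:
  • 10: tracked with zero error.
  • 3t: e_ss = 3/K_v with K_v=1/840 → 2520.
Total e_ss = 2520.

2520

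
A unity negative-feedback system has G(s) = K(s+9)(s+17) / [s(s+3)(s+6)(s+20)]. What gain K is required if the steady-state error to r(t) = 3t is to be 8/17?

15

One free integrator in G(s): this is a type 1 system.
K_v = lim_{s→0} s·G(s) = K·9·17 / (3·6·20) = 0.425·K.
e_ss = 3/K_v = 8/17 ⇒ K_v = 6.375 ⇒ K = 6.375/0.425 = 15.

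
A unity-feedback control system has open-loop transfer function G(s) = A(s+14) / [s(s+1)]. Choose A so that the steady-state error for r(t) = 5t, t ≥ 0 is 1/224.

80

G(s) has one factor of s in the denominator, so the system is type 1.
K_v = lim_{s→0} s·G(s) = A·14 / (1) = 14·A.
e_ss = 5/K_v = 1/224 ⇒ K_v = 1120 ⇒ A = 1120/14 = 80.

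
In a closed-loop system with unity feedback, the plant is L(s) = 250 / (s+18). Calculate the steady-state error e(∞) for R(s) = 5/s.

L(s) has no factors of s in the denominator, so the system is type 0.
K_p = lim_{s→0} L(s) = 250 / (18) = 125/9.
e_ss = 5/(1 + K_p) = 5/(134/9) = 45/134.

45/134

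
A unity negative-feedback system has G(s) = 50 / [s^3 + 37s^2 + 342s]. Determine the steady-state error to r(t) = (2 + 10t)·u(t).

Factoring s from the denominator leaves a polynomial with constant term 342, so the system is type 1. Taking each input component in turn:
  • 2: tracked with zero error.
  • 10t: e_ss = 10/K_v with K_v=25/171 → 68.4.
Total e_ss = 68.4.

68.4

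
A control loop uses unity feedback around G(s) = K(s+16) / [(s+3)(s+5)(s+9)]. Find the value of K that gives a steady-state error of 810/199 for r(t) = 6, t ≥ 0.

G(s) has no factors of s in the denominator, so the system is type 0.
K_p = lim_{s→0} G(s) = K·16 / (3·5·9) = (16/135)·K.
e_ss = 6/(1 + K_p) = 810/199 ⇒ 1 + (16/135)·K = 199/135 ⇒ K = 4.

4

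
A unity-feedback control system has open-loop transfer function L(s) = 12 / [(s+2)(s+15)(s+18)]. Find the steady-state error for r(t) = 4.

System type = 0 (no poles at s=0).
K_p = lim_{s→0} L(s) = 12 / (2·15·18) = 1/45.
e_ss = 4/(1 + K_p) = 4/(46/45) = 90/23.

90/23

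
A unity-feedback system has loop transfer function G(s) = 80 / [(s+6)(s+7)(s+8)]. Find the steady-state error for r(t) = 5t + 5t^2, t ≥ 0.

infinity

The open loop has no poles at the origin → type 0 system. By superposition:
  • 5t: a type-0 system cannot track it, e_ss → ∞.
  • 5t^2: a type-0 system cannot track it, e_ss → ∞.
The unbounded component dominates.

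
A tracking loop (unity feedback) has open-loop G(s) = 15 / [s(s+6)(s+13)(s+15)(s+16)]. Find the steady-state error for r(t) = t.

1248

System type = 1 (one pole at s=0).
K_v = lim_{s→0} s·G(s) = 15 / (6·13·15·16) = 1/1248.
e_ss = 1/K_v = 1/(1/1248) = 1248.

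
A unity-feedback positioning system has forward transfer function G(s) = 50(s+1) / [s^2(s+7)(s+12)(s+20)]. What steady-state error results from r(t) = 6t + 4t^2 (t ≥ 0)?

268.8

The open loop has two poles at the origin → type 2 system. Treating each term separately:
  • 6t: tracked with zero error.
  • 4t^2: e_ss = 8/K_a with K_a=5/168 → 268.8.
Total e_ss = 268.8.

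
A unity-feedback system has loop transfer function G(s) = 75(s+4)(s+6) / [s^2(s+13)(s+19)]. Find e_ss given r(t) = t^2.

247/900

System type = 2 (two poles at s=0).
K_a = lim_{s→0} s^2·G(s) = 75·4·6 / (13·19) = 1800/247.
r(t) = t^2 gives R(s) = 2/s^3.
e_ss = 2/K_a = 2/(1800/247) = 247/900.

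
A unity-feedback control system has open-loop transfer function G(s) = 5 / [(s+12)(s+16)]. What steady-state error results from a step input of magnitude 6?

1152/197

The open loop has no poles at the origin → type 0 system.
K_p = lim_{s→0} G(s) = 5 / (12·16) = 5/192.
e_ss = 6/(1 + K_p) = 6/(197/192) = 1152/197.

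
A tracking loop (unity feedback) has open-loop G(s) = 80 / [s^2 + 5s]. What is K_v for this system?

16

Lowest-order denominator term is 5s, so the open loop has 1 pole at the origin → type 1 system.
K_v = lim_{s→0} s·G(s) = 80 / 5 = 16.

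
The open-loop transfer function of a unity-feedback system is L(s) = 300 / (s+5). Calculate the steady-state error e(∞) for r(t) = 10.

10/61

The open loop has no poles at the origin → type 0 system.
K_p = lim_{s→0} L(s) = 300 / (5) = 60.
e_ss = 10/(1 + K_p) = 10/61.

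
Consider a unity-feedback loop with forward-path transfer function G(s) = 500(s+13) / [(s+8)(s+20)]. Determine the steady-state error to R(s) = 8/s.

64/333

System type = 0 (no poles at s=0).
K_p = lim_{s→0} G(s) = 500·13 / (8·20) = 40.625.
e_ss = 8/(1 + K_p) = 8/41.625 = 64/333.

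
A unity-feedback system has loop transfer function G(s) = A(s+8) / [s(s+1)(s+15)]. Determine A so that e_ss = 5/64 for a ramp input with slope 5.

120

System type = 1 (one pole at s=0).
K_v = lim_{s→0} s·G(s) = A·8 / (1·15) = (8/15)·A.
e_ss = 5/K_v = 5/64 ⇒ K_v = 64 ⇒ A = 64/(8/15) = 120.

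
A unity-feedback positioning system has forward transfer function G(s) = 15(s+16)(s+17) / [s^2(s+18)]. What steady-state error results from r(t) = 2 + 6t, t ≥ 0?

System type = 2 (two poles at s=0). Treating each term separately:
  • 2: tracked with zero error.
  • 6t: tracked with zero error.
Total e_ss = 0.

0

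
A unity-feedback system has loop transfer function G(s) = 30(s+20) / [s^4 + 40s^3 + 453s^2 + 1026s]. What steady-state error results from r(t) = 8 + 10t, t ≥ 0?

The denominator has no term below 1026s — 1 pole at s=0, type 1. Taking each input component in turn:
  • 8: tracked with zero error.
  • 10t: e_ss = 10/K_v with K_v=100/171 → 17.1.
Total e_ss = 17.1.

17.1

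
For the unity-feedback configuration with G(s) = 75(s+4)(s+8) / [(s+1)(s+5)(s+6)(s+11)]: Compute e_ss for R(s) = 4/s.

No free integrators in G(s): this is a type 0 system.
K_p = lim_{s→0} G(s) = 75·4·8 / (1·5·6·11) = 80/11.
e_ss = 4/(1 + K_p) = 4/(91/11) = 44/91.

44/91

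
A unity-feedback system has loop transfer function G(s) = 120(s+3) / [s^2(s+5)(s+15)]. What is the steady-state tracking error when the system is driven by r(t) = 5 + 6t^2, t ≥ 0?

2.5

System type = 2 (two poles at s=0). By superposition:
  • 5: tracked with zero error.
  • 6t^2: e_ss = 12/K_a with K_a=4.8 → 2.5.
Total e_ss = 2.5.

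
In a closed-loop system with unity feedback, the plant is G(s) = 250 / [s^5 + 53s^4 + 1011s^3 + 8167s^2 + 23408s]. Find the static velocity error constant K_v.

125/11704

Lowest-order denominator term is 23408s, so the open loop has 1 pole at the origin → type 1 system.
K_v = lim_{s→0} s·G(s) = 250 / 23408 = 125/11704.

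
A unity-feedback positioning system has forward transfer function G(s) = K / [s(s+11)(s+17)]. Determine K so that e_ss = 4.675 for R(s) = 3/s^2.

G(s) has one factor of s in the denominator, so the system is type 1.
K_v = lim_{s→0} s·G(s) = K / (11·17) = (1/187)·K.
e_ss = 3/K_v = 4.675 ⇒ K_v = 120/187 ⇒ K = (120/187)/(1/187) = 120.

120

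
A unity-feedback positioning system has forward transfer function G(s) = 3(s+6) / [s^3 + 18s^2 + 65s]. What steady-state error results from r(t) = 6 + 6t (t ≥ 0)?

65/3

Lowest-order denominator term is 65s, so the open loop has 1 pole at the origin → type 1 system. Treating each term separately:
  • 6: tracked with zero error.
  • 6t: e_ss = 6/K_v with K_v=18/65 → 65/3.
Total e_ss = 65/3.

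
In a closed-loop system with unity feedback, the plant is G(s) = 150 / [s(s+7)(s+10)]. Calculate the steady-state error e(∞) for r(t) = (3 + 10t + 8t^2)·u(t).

One free integrator in G(s): this is a type 1 system. By superposition:
  • 3: tracked with zero error.
  • 10t: e_ss = 10/K_v with K_v=15/7 → 14/3.
  • 8t^2: a type-1 system cannot track it, e_ss → ∞.
The unbounded component dominates.

infinity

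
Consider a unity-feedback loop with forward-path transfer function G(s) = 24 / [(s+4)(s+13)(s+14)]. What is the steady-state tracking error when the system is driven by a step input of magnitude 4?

182/47

G(s) has no factors of s in the denominator, so the system is type 0.
K_p = lim_{s→0} G(s) = 24 / (4·13·14) = 3/91.
e_ss = 4/(1 + K_p) = 4/(94/91) = 182/47.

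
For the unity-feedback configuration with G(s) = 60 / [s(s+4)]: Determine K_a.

0

System type = 1 (one pole at s=0).
K_a = lim_{s→0} s^2·G(s) = 0 (the extra factor of s kills the finite limit).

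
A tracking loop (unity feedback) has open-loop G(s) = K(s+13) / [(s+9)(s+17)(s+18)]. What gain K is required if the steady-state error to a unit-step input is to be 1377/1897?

80

G(s) has no factors of s in the denominator, so the system is type 0.
K_p = lim_{s→0} G(s) = K·13 / (9·17·18) = (13/2754)·K.
e_ss = 1/(1 + K_p) = 1377/1897 ⇒ 1 + (13/2754)·K = 1897/1377 ⇒ K = 80.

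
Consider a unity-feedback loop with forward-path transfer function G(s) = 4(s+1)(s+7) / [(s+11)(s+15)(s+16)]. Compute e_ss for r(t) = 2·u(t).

1320/667

No free integrators in G(s): this is a type 0 system.
K_p = lim_{s→0} G(s) = 4·1·7 / (11·15·16) = 7/660.
e_ss = 2/(1 + K_p) = 2/(667/660) = 1320/667.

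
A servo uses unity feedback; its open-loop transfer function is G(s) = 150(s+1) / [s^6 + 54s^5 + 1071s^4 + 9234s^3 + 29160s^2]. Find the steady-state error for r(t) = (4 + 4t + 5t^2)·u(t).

Factoring s^2 from the denominator leaves a polynomial with constant term 29160, so the system is type 2. Treating each term separately:
  • 4: tracked with zero error.
  • 4t: tracked with zero error.
  • 5t^2: e_ss = 10/K_a with K_a=5/972 → 1944.
Total e_ss = 1944.

1944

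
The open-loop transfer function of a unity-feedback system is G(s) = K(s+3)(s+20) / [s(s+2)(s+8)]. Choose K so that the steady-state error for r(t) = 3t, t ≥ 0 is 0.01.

80

The open loop has one pole at the origin → type 1 system.
K_v = lim_{s→0} s·G(s) = K·3·20 / (2·8) = 3.75·K.
e_ss = 3/K_v = 0.01 ⇒ K_v = 300 ⇒ K = 300/3.75 = 80.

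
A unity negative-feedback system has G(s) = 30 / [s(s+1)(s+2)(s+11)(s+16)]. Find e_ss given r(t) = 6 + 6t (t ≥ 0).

G(s) has one factor of s in the denominator, so the system is type 1. Treating each term separately:
  • 6: tracked with zero error.
  • 6t: e_ss = 6/K_v with K_v=15/176 → 70.4.
Total e_ss = 70.4.

70.4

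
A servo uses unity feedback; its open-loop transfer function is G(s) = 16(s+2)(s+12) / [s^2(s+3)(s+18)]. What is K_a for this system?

64/9

G(s) has two factors of s in the denominator, so the system is type 2.
K_a = lim_{s→0} s^2·G(s) = 16·2·12 / (3·18) = 64/9.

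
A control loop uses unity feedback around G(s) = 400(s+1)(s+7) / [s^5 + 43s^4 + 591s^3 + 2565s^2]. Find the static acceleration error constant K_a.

560/513

Factoring s^2 from the denominator leaves a polynomial with constant term 2565, so the system is type 2.
K_a = lim_{s→0} s^2·G(s) = 400·1·7 / 2565 = 560/513.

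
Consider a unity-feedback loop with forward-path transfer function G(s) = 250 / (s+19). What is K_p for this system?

250/19

System type = 0 (no poles at s=0).
K_p = lim_{s→0} G(s) = 250 / (19) = 250/19.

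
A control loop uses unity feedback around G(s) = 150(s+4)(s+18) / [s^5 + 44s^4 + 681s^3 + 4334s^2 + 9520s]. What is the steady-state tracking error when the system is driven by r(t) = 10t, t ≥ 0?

The denominator has no term below 9520s — 1 pole at s=0, type 1.
K_v = lim_{s→0} s·G(s) = 150·4·18 / 9520 = 135/119.
e_ss = 10/K_v = 10/(135/119) = 238/27.

238/27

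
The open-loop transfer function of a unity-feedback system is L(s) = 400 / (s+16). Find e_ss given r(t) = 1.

No free integrators in L(s): this is a type 0 system.
K_p = lim_{s→0} L(s) = 400 / (16) = 25.
e_ss = 1/(1 + K_p) = 1/26.

1/26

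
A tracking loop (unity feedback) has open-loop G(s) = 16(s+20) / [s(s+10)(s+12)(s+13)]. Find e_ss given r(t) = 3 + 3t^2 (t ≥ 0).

G(s) has one factor of s in the denominator, so the system is type 1. Treating each term separately:
  • 3: tracked with zero error.
  • 3t^2: a type-1 system cannot track it, e_ss → ∞.
The unbounded component dominates.

infinity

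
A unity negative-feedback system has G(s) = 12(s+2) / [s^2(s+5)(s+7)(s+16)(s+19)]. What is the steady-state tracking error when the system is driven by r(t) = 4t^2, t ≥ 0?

10640/3

Two free integrators in G(s): this is a type 2 system.
K_a = lim_{s→0} s^2·G(s) = 12·2 / (5·7·16·19) = 3/1330.
r(t) = 4t^2 gives R(s) = 8/s^3.
e_ss = 8/K_a = 8/(3/1330) = 10640/3.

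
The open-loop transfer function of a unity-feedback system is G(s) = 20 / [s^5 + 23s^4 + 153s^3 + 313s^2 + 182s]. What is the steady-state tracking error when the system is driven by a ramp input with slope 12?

109.2

The denominator has no term below 182s — 1 pole at s=0, type 1.
K_v = lim_{s→0} s·G(s) = 20 / 182 = 10/91.
e_ss = 12/K_v = 12/(10/91) = 109.2.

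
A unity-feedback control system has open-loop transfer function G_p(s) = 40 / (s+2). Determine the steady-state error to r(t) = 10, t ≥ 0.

10/21

The open loop has no poles at the origin → type 0 system.
K_p = lim_{s→0} G_p(s) = 40 / (2) = 20.
e_ss = 10/(1 + K_p) = 10/21.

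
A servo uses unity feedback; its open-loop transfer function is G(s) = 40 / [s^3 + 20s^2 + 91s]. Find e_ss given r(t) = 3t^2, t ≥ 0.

Lowest-order denominator term is 91s, so the open loop has 1 pole at the origin → type 1 system.
K_a = lim_{s→0} s^2·G(s) = 0; the steady-state error to this parabolic input grows without bound.

infinity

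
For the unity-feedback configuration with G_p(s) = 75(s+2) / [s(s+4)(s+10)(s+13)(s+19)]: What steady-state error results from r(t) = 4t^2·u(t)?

infinity

One free integrator in G_p(s): this is a type 1 system.
For a type-1 system K_a = 0, so e_ss to a parabolic input is unbounded.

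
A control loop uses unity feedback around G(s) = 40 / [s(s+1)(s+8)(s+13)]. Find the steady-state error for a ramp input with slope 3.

G(s) has one factor of s in the denominator, so the system is type 1.
K_v = lim_{s→0} s·G(s) = 40 / (1·8·13) = 5/13.
e_ss = 3/K_v = 3/(5/13) = 7.8.

7.8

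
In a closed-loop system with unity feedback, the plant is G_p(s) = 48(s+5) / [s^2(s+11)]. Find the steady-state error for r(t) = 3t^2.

0.275

System type = 2 (two poles at s=0).
K_a = lim_{s→0} s^2·G_p(s) = 48·5 / (11) = 240/11.
r(t) = 3t^2 gives R(s) = 6/s^3.
e_ss = 6/K_a = 6/(240/11) = 0.275.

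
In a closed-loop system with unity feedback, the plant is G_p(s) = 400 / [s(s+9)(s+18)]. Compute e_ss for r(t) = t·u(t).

G_p(s) has one factor of s in the denominator, so the system is type 1.
K_v = lim_{s→0} s·G_p(s) = 400 / (9·18) = 200/81.
e_ss = 1/K_v = 1/(200/81) = 0.405.

0.405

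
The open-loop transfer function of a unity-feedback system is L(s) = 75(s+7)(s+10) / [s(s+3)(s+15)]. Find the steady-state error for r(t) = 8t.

12/175

System type = 1 (one pole at s=0).
K_v = lim_{s→0} s·L(s) = 75·7·10 / (3·15) = 350/3.
e_ss = 8/K_v = 8/(350/3) = 12/175.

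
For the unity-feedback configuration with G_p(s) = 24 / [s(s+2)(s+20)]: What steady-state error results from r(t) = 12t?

20

G_p(s) has one factor of s in the denominator, so the system is type 1.
K_v = lim_{s→0} s·G_p(s) = 24 / (2·20) = 0.6.
e_ss = 12/K_v = 12/0.6 = 20.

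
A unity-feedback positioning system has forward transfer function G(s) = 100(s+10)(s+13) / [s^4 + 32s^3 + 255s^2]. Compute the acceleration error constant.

2600/51

Lowest-order denominator term is 255s^2, so the open loop has 2 poles at the origin → type 2 system.
K_a = lim_{s→0} s^2·G(s) = 100·10·13 / 255 = 2600/51.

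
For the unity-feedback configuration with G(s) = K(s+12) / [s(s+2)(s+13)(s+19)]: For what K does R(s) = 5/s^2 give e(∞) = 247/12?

The open loop has one pole at the origin → type 1 system.
K_v = lim_{s→0} s·G(s) = K·12 / (2·13·19) = (6/247)·K.
e_ss = 5/K_v = 247/12 ⇒ K_v = 60/247 ⇒ K = (60/247)/(6/247) = 10.

10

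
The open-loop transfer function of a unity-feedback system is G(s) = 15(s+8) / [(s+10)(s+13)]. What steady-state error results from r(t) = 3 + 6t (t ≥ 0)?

No free integrators in G(s): this is a type 0 system. By superposition:
  • 3: e_ss = 3/(1+K_p) with K_p=12/13 → 1.56.
  • 6t: a type-0 system cannot track it, e_ss → ∞.
The unbounded component dominates.

infinity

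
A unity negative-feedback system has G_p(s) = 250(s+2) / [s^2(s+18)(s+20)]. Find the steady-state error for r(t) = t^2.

1.44

System type = 2 (two poles at s=0).
K_a = lim_{s→0} s^2·G_p(s) = 250·2 / (18·20) = 25/18.
r(t) = t^2 gives R(s) = 2/s^3.
e_ss = 2/K_a = 2/(25/18) = 1.44.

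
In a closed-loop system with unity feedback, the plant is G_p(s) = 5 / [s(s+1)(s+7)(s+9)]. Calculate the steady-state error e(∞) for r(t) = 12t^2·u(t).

infinity

One free integrator in G_p(s): this is a type 1 system.
For a type-1 system K_a = 0, so e_ss to a parabolic input is unbounded.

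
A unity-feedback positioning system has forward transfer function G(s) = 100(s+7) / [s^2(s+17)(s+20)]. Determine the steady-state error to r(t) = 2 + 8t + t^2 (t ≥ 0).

The open loop has two poles at the origin → type 2 system. Taking each input component in turn:
  • 2: tracked with zero error.
  • 8t: tracked with zero error.
  • t^2: e_ss = 2/K_a with K_a=35/17 → 34/35.
Total e_ss = 34/35.

34/35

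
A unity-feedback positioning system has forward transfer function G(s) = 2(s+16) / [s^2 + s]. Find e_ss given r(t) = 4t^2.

infinity

Factoring s from the denominator leaves a polynomial with constant term 1, so the system is type 1.
K_a = lim_{s→0} s^2·G(s) = 0; the steady-state error to this parabolic input grows without bound.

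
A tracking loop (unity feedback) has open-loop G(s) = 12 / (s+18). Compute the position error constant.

No free integrators in G(s): this is a type 0 system.
K_p = lim_{s→0} G(s) = 12 / (18) = 2/3.

2/3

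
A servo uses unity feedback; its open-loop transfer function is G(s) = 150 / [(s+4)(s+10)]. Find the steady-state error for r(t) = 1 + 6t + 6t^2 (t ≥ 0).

System type = 0 (no poles at s=0). By superposition:
  • 1: e_ss = 1/(1+K_p) with K_p=3.75 → 4/19.
  • 6t: a type-0 system cannot track it, e_ss → ∞.
  • 6t^2: a type-0 system cannot track it, e_ss → ∞.
The unbounded component dominates.

infinity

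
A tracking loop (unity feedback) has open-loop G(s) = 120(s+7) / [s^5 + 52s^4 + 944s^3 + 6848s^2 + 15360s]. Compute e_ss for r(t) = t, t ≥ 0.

Factoring s from the denominator leaves a polynomial with constant term 15360, so the system is type 1.
K_v = lim_{s→0} s·G(s) = 120·7 / 15360 = 7/128.
e_ss = 1/K_v = 1/(7/128) = 128/7.

128/7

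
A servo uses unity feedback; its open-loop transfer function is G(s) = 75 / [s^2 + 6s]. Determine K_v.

The denominator has no term below 6s — 1 pole at s=0, type 1.
K_v = lim_{s→0} s·G(s) = 75 / 6 = 12.5.

12.5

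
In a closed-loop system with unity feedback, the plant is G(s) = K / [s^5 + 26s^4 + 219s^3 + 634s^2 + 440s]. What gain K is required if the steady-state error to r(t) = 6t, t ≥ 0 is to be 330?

Factoring s from the denominator leaves a polynomial with constant term 440, so the system is type 1.
K_v = lim_{s→0} s·G(s) = K / 440 = (1/440)·K.
e_ss = 6/K_v = 330 ⇒ K_v = 1/55 ⇒ K = (1/55)/(1/440) = 8.

8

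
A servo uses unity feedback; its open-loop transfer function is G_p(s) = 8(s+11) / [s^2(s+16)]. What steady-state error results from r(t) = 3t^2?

12/11

The open loop has two poles at the origin → type 2 system.
K_a = lim_{s→0} s^2·G_p(s) = 8·11 / (16) = 5.5.
r(t) = 3t^2 gives R(s) = 6/s^3.
e_ss = 6/K_a = 6/5.5 = 12/11.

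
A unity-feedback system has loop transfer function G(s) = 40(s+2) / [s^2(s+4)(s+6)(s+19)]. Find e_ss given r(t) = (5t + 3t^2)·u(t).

34.2

Two free integrators in G(s): this is a type 2 system. Treating each term separately:
  • 5t: tracked with zero error.
  • 3t^2: e_ss = 6/K_a with K_a=10/57 → 34.2.
Total e_ss = 34.2.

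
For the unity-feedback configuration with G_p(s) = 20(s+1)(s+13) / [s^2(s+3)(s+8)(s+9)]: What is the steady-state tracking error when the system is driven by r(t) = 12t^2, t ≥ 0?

1296/65

Two free integrators in G_p(s): this is a type 2 system.
K_a = lim_{s→0} s^2·G_p(s) = 20·1·13 / (3·8·9) = 65/54.
r(t) = 12t^2 gives R(s) = 24/s^3.
e_ss = 24/K_a = 24/(65/54) = 1296/65.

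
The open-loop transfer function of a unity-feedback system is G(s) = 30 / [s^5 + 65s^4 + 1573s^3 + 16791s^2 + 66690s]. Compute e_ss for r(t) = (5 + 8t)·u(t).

17784

Factoring s from the denominator leaves a polynomial with constant term 66690, so the system is type 1. By superposition:
  • 5: tracked with zero error.
  • 8t: e_ss = 8/K_v with K_v=1/2223 → 17784.
Total e_ss = 17784.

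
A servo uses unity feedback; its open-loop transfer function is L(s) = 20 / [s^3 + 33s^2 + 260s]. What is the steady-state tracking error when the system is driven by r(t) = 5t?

65

The denominator has no term below 260s — 1 pole at s=0, type 1.
K_v = lim_{s→0} s·L(s) = 20 / 260 = 1/13.
e_ss = 5/K_v = 5/(1/13) = 65.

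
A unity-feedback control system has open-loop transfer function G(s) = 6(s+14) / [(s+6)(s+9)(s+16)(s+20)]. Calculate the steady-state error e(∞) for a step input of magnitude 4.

5760/1447

G(s) has no factors of s in the denominator, so the system is type 0.
K_p = lim_{s→0} G(s) = 6·14 / (6·9·16·20) = 7/1440.
e_ss = 4/(1 + K_p) = 4/(1447/1440) = 5760/1447.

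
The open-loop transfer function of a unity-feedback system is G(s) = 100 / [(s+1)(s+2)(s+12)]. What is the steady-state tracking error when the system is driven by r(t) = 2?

12/31

G(s) has no factors of s in the denominator, so the system is type 0.
K_p = lim_{s→0} G(s) = 100 / (1·2·12) = 25/6.
e_ss = 2/(1 + K_p) = 2/(31/6) = 12/31.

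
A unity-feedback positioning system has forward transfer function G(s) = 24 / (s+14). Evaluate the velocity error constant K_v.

0

System type = 0 (no poles at s=0).
K_v = lim_{s→0} s·G(s) = 0 (the extra factor of s kills the finite limit).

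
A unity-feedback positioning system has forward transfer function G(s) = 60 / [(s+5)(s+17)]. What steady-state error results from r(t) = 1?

17/29

The open loop has no poles at the origin → type 0 system.
K_p = lim_{s→0} G(s) = 60 / (5·17) = 12/17.
e_ss = 1/(1 + K_p) = 1/(29/17) = 17/29.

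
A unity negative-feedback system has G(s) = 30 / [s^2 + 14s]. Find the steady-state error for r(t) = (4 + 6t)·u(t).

The denominator has no term below 14s — 1 pole at s=0, type 1. Treating each term separately:
  • 4: tracked with zero error.
  • 6t: e_ss = 6/K_v with K_v=15/7 → 2.8.
Total e_ss = 2.8.

2.8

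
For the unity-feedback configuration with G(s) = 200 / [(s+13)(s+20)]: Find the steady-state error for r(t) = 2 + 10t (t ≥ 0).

No free integrators in G(s): this is a type 0 system. By superposition:
  • 2: e_ss = 2/(1+K_p) with K_p=10/13 → 26/23.
  • 10t: a type-0 system cannot track it, e_ss → ∞.
The unbounded component dominates.

infinity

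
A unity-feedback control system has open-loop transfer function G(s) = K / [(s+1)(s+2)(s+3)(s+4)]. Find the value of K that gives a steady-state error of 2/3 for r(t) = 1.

12

The open loop has no poles at the origin → type 0 system.
K_p = lim_{s→0} G(s) = K / (1·2·3·4) = (1/24)·K.
e_ss = 1/(1 + K_p) = 2/3 ⇒ 1 + (1/24)·K = 1.5 ⇒ K = 12.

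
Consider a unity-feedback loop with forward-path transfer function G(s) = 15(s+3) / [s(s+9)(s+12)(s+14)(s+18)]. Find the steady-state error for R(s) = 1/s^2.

604.8

System type = 1 (one pole at s=0).
K_v = lim_{s→0} s·G(s) = 15·3 / (9·12·14·18) = 5/3024.
e_ss = 1/K_v = 1/(5/3024) = 604.8.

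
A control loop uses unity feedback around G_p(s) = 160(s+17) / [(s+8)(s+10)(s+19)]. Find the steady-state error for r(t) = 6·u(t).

G_p(s) has no factors of s in the denominator, so the system is type 0.
K_p = lim_{s→0} G_p(s) = 160·17 / (8·10·19) = 34/19.
e_ss = 6/(1 + K_p) = 6/(53/19) = 114/53.

114/53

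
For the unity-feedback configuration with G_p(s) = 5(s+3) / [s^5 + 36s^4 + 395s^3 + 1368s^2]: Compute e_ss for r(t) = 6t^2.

1094.4

Factoring s^2 from the denominator leaves a polynomial with constant term 1368, so the system is type 2.
K_a = lim_{s→0} s^2·G_p(s) = 5·3 / 1368 = 5/456.
r(t) = 6t^2 gives R(s) = 12/s^3.
e_ss = 12/K_a = 12/(5/456) = 1094.4.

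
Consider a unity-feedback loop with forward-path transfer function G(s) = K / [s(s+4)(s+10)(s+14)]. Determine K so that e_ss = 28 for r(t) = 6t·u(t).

One free integrator in G(s): this is a type 1 system.
K_v = lim_{s→0} s·G(s) = K / (4·10·14) = (1/560)·K.
e_ss = 6/K_v = 28 ⇒ K_v = 3/14 ⇒ K = (3/14)/(1/560) = 120.

120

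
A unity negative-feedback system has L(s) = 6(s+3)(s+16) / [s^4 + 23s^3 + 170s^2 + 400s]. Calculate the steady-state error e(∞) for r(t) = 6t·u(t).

25/3

Lowest-order denominator term is 400s, so the open loop has 1 pole at the origin → type 1 system.
K_v = lim_{s→0} s·L(s) = 6·3·16 / 400 = 0.72.
e_ss = 6/K_v = 6/0.72 = 25/3.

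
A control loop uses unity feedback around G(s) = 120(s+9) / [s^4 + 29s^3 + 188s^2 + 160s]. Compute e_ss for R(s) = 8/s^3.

infinity

Factoring s from the denominator leaves a polynomial with constant term 160, so the system is type 1.
K_a = lim_{s→0} s^2·G(s) = 0; the steady-state error to this parabolic input grows without bound.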